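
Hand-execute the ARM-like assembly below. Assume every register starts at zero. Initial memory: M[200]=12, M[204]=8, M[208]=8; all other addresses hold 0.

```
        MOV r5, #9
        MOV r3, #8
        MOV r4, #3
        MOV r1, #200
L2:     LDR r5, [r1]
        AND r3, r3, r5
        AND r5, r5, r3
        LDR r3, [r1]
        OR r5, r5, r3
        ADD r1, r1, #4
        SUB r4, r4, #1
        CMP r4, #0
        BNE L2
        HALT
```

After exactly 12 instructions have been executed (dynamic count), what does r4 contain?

2

after MOV r5, #9: r5=9
after MOV r3, #8: r3=8
after MOV r4, #3: r4=3
after MOV r1, #200: r1=200
after LDR r5, [r1]: r5=M[200]=12
after AND r3, r3, r5: r3=8&12=8
after AND r5, r5, r3: r5=12&8=8
after LDR r3, [r1]: r3=M[200]=12
after OR r5, r5, r3: r5=8|12=12
after ADD r1, r1, #4: r1=200+4=204
after SUB r4, r4, #1: r4=3-1=2
CMP r4, #0  (cmp 2,0)
After step 12: r4 = 2.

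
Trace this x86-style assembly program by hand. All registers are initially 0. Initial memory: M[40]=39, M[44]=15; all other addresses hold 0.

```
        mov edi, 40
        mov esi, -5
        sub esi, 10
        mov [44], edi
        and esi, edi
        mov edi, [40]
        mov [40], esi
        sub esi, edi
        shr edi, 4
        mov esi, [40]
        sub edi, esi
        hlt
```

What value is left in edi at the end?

-30

mov edi, 40 → edi=40
mov esi, -5 → esi=-5
sub esi, 10 → esi=(-5)-10=-15
mov [44], edi → M[44]=40
and esi, edi → esi=(-15)&40=32
mov edi, [40] → edi=M[40]=39
mov [40], esi → M[40]=32
sub esi, edi → esi=32-39=-7
shr edi, 4 → edi=39>>4=2
mov esi, [40] → esi=M[40]=32
sub edi, esi → edi=2-32=-30
halt.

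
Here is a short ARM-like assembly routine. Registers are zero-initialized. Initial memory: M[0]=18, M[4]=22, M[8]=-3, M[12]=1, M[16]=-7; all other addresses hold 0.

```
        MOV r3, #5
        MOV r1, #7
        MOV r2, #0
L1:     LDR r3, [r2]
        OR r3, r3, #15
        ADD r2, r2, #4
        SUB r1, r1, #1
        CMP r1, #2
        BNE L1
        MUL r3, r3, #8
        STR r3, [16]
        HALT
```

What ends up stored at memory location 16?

-8

MOV r3, #5 → r3=5
MOV r1, #7 → r1=7
MOV r2, #0 → r2=0
LDR r3, [r2] → r3=M[0]=18
OR r3, r3, #15 → r3=18|15=31
ADD r2, r2, #4 → r2=0+4=4
SUB r1, r1, #1 → r1=7-1=6
CMP r1, #2  (cmp 6,2)
BNE L1: taken
LDR r3, [r2] → r3=M[4]=22
OR r3, r3, #15 → r3=22|15=31
ADD r2, r2, #4 → r2=4+4=8
SUB r1, r1, #1 → r1=6-1=5
CMP r1, #2  (cmp 5,2)
BNE L1: taken
LDR r3, [r2] → r3=M[8]=-3
OR r3, r3, #15 → r3=(-3)|15=-1
ADD r2, r2, #4 → r2=8+4=12
SUB r1, r1, #1 → r1=5-1=4
CMP r1, #2  (cmp 4,2)
BNE L1: taken
LDR r3, [r2] → r3=M[12]=1
OR r3, r3, #15 → r3=1|15=15
ADD r2, r2, #4 → r2=12+4=16
SUB r1, r1, #1 → r1=4-1=3
CMP r1, #2  (cmp 3,2)
BNE L1: taken
LDR r3, [r2] → r3=M[16]=-7
OR r3, r3, #15 → r3=(-7)|15=-1
ADD r2, r2, #4 → r2=16+4=20
SUB r1, r1, #1 → r1=3-1=2
CMP r1, #2  (cmp 2,2)
BNE L1: not taken
MUL r3, r3, #8 → r3=(-1)*8=-8
STR r3, [16] → M[16]=-8
halt.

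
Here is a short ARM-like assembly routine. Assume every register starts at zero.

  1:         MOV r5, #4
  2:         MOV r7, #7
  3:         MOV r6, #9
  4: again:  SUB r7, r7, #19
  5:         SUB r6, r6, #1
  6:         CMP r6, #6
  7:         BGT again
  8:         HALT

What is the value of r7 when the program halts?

MOV r5, #4 → r5=4
MOV r7, #7 → r7=7
MOV r6, #9 → r6=9
SUB r7, r7, #19 → r7=7-19=-12
SUB r6, r6, #1 → r6=9-1=8
CMP r6, #6  (cmp 8,6)
BGT again: taken
SUB r7, r7, #19 → r7=(-12)-19=-31
SUB r6, r6, #1 → r6=8-1=7
CMP r6, #6  (cmp 7,6)
BGT again: taken
SUB r7, r7, #19 → r7=(-31)-19=-50
SUB r6, r6, #1 → r6=7-1=6
CMP r6, #6  (cmp 6,6)
BGT again: not taken
halt.

-50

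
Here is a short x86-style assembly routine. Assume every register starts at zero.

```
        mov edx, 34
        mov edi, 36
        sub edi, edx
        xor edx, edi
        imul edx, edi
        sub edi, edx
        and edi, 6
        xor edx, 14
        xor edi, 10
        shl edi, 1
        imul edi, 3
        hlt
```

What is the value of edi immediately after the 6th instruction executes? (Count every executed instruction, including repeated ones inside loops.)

-62

edx=34
edi=36
edi=36-34=2
edx=34^2=32
edx=32*2=64
edi=2-64=-62
After step 6: edi = -62.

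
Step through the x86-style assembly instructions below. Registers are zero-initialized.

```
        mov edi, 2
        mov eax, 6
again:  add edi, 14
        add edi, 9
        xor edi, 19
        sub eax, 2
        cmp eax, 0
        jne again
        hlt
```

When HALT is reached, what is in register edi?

mov edi, 2 → edi=2
mov eax, 6 → eax=6
add edi, 14 → edi=2+14=16
add edi, 9 → edi=16+9=25
xor edi, 19 → edi=25^19=10
sub eax, 2 → eax=6-2=4
cmp eax, 0  (cmp 4,0)
jne again: taken
add edi, 14 → edi=10+14=24
add edi, 9 → edi=24+9=33
xor edi, 19 → edi=33^19=50
sub eax, 2 → eax=4-2=2
cmp eax, 0  (cmp 2,0)
jne again: taken
add edi, 14 → edi=50+14=64
add edi, 9 → edi=64+9=73
xor edi, 19 → edi=73^19=90
sub eax, 2 → eax=2-2=0
cmp eax, 0  (cmp 0,0)
jne again: not taken
halt.

90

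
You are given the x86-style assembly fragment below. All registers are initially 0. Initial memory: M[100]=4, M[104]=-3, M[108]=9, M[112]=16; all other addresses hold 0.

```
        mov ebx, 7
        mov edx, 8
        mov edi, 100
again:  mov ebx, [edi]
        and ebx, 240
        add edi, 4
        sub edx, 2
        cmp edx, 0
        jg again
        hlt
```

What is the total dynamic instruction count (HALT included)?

28

mov ebx, 7 → ebx=7
mov edx, 8 → edx=8
mov edi, 100 → edi=100
mov ebx, [edi] → ebx=M[100]=4
and ebx, 240 → ebx=4&240=0
add edi, 4 → edi=100+4=104
sub edx, 2 → edx=8-2=6
cmp edx, 0  (cmp 6,0)
jg again: taken
mov ebx, [edi] → ebx=M[104]=-3
and ebx, 240 → ebx=(-3)&240=240
add edi, 4 → edi=104+4=108
sub edx, 2 → edx=6-2=4
cmp edx, 0  (cmp 4,0)
jg again: taken
mov ebx, [edi] → ebx=M[108]=9
and ebx, 240 → ebx=9&240=0
add edi, 4 → edi=108+4=112
sub edx, 2 → edx=4-2=2
cmp edx, 0  (cmp 2,0)
jg again: taken
mov ebx, [edi] → ebx=M[112]=16
and ebx, 240 → ebx=16&240=16
add edi, 4 → edi=112+4=116
sub edx, 2 → edx=2-2=0
cmp edx, 0  (cmp 0,0)
jg again: not taken
halt.
Total executed instructions: 28.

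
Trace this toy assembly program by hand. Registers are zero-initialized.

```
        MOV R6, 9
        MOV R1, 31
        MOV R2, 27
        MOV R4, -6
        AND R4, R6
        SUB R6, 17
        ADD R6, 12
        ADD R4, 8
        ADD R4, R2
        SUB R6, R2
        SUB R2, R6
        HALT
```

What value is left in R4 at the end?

43

R6=9
R1=31
R2=27
R4=-6
R4=(-6)&9=8
R6=9-17=-8
R6=(-8)+12=4
R4=8+8=16
R4=16+27=43
R6=4-27=-23
R2=27-(-23)=50
halt.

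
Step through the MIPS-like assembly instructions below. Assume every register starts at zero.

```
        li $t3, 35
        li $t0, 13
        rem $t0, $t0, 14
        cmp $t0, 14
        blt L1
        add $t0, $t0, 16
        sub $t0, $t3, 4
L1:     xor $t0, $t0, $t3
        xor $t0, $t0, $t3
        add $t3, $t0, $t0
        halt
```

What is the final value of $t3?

after li $t3, 35: $t3=35
after li $t0, 13: $t0=13
after rem $t0, $t0, 14: $t0=13%14=13
cmp $t0, 14  (cmp 13,14)
blt L1: taken
after xor $t0, $t0, $t3: $t0=13^35=46
after xor $t0, $t0, $t3: $t0=46^35=13
after add $t3, $t0, $t0: $t3=13+13=26
halt.

26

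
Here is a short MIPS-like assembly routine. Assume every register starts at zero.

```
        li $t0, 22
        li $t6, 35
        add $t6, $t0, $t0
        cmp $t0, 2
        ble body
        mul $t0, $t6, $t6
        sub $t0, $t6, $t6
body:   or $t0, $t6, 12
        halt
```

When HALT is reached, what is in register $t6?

after li $t0, 22: $t0=22
after li $t6, 35: $t6=35
after add $t6, $t0, $t0: $t6=22+22=44
cmp $t0, 2  (cmp 22,2)
ble body: not taken
after mul $t0, $t6, $t6: $t0=44*44=1936
after sub $t0, $t6, $t6: $t0=44-44=0
after or $t0, $t6, 12: $t0=44|12=44
halt.

44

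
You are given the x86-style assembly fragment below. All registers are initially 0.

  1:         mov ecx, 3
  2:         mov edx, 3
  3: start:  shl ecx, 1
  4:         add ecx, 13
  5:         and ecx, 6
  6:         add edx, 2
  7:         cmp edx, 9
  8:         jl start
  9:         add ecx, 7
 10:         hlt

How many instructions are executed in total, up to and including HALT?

ecx=3
edx=3
ecx=3<<1=6
ecx=6+13=19
ecx=19&6=2
edx=3+2=5
cmp edx, 9  (cmp 5,9)
jl start: taken
ecx=2<<1=4
ecx=4+13=17
ecx=17&6=0
edx=5+2=7
cmp edx, 9  (cmp 7,9)
jl start: taken
ecx=0<<1=0
ecx=0+13=13
ecx=13&6=4
edx=7+2=9
cmp edx, 9  (cmp 9,9)
jl start: not taken
ecx=4+7=11
halt.
Total executed instructions: 22.

22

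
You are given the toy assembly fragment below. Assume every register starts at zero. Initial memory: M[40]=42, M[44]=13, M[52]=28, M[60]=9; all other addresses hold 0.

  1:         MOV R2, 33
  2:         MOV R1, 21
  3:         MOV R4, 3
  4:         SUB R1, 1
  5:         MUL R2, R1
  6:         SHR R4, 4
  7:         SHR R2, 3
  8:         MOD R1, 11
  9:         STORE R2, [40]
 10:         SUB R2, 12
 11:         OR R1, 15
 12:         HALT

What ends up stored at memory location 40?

after MOV R2, 33: R2=33
after MOV R1, 21: R1=21
after MOV R4, 3: R4=3
after SUB R1, 1: R1=21-1=20
after MUL R2, R1: R2=33*20=660
after SHR R4, 4: R4=3>>4=0
after SHR R2, 3: R2=660>>3=82
after MOD R1, 11: R1=20%11=9
STORE R2, [40] → M[40]=82
after SUB R2, 12: R2=82-12=70
after OR R1, 15: R1=9|15=15
halt.

82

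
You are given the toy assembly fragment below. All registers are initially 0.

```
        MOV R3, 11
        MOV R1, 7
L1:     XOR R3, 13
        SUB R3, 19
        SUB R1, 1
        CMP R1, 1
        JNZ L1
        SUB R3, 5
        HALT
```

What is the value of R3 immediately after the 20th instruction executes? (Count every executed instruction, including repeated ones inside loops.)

-53

MOV R3, 11 → R3=11
MOV R1, 7 → R1=7
XOR R3, 13 → R3=11^13=6
SUB R3, 19 → R3=6-19=-13
SUB R1, 1 → R1=7-1=6
CMP R1, 1  (cmp 6,1)
JNZ L1: taken
XOR R3, 13 → R3=(-13)^13=-2
SUB R3, 19 → R3=(-2)-19=-21
SUB R1, 1 → R1=6-1=5
CMP R1, 1  (cmp 5,1)
JNZ L1: taken
XOR R3, 13 → R3=(-21)^13=-26
SUB R3, 19 → R3=(-26)-19=-45
SUB R1, 1 → R1=5-1=4
CMP R1, 1  (cmp 4,1)
JNZ L1: taken
XOR R3, 13 → R3=(-45)^13=-34
SUB R3, 19 → R3=(-34)-19=-53
SUB R1, 1 → R1=4-1=3
After step 20: R3 = -53.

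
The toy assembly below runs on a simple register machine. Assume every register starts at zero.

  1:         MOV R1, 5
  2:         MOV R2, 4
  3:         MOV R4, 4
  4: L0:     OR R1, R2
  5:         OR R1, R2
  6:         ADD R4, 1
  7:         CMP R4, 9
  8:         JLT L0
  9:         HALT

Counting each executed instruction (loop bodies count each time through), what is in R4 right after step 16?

MOV R1, 5 → R1=5
MOV R2, 4 → R2=4
MOV R4, 4 → R4=4
OR R1, R2 → R1=5|4=5
OR R1, R2 → R1=5|4=5
ADD R4, 1 → R4=4+1=5
CMP R4, 9  (cmp 5,9)
JLT L0: taken
OR R1, R2 → R1=5|4=5
OR R1, R2 → R1=5|4=5
ADD R4, 1 → R4=5+1=6
CMP R4, 9  (cmp 6,9)
JLT L0: taken
OR R1, R2 → R1=5|4=5
OR R1, R2 → R1=5|4=5
ADD R4, 1 → R4=6+1=7
After step 16: R4 = 7.

7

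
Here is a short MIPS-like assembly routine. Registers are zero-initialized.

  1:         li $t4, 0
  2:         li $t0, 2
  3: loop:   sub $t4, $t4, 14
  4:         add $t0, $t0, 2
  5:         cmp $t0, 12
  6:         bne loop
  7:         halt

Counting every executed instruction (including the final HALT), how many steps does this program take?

$t4=0
$t0=2
$t4=0-14=-14
$t0=2+2=4
cmp $t0, 12  (cmp 4,12)
bne loop: taken
$t4=(-14)-14=-28
$t0=4+2=6
cmp $t0, 12  (cmp 6,12)
bne loop: taken
$t4=(-28)-14=-42
$t0=6+2=8
cmp $t0, 12  (cmp 8,12)
bne loop: taken
$t4=(-42)-14=-56
$t0=8+2=10
cmp $t0, 12  (cmp 10,12)
bne loop: taken
$t4=(-56)-14=-70
$t0=10+2=12
cmp $t0, 12  (cmp 12,12)
bne loop: not taken
halt.
Total executed instructions: 23.

23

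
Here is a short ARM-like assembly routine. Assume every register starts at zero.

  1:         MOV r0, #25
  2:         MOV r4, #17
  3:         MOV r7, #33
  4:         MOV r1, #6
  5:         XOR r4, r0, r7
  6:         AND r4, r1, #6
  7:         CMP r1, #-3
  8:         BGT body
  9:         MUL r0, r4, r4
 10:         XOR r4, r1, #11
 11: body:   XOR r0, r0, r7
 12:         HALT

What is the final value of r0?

56

MOV r0, #25 → r0=25
MOV r4, #17 → r4=17
MOV r7, #33 → r7=33
MOV r1, #6 → r1=6
XOR r4, r0, r7 → r4=25^33=56
AND r4, r1, #6 → r4=6&6=6
CMP r1, #-3  (cmp 6,-3)
BGT body: taken
XOR r0, r0, r7 → r0=25^33=56
halt.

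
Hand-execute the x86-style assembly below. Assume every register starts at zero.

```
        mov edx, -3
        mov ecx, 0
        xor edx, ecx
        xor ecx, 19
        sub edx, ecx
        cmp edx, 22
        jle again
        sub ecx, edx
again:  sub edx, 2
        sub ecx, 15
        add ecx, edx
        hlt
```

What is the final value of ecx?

edx=-3
ecx=0
edx=(-3)^0=-3
ecx=0^19=19
edx=(-3)-19=-22
cmp edx, 22  (cmp -22,22)
jle again: taken
edx=(-22)-2=-24
ecx=19-15=4
ecx=4+(-24)=-20
halt.

-20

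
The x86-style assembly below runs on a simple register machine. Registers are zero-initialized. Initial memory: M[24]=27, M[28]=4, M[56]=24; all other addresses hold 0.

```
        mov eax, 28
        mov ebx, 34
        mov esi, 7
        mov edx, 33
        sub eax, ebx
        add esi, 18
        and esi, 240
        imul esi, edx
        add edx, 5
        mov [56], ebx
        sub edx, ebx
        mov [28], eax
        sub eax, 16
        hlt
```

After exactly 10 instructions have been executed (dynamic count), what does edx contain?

eax=28
ebx=34
esi=7
edx=33
eax=28-34=-6
esi=7+18=25
esi=25&240=16
esi=16*33=528
edx=33+5=38
mov [56], ebx → M[56]=34
After step 10: edx = 38.

38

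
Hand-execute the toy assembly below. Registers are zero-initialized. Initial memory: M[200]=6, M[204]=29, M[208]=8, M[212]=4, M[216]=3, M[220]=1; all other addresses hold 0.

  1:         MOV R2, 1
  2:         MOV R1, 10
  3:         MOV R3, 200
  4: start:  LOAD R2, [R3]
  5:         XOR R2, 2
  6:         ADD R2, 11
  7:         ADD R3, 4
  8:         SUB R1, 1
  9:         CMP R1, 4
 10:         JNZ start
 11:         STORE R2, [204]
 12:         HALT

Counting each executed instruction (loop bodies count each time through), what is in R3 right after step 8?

204

R2=1
R1=10
R3=200
R2=M[200]=6
R2=6^2=4
R2=4+11=15
R3=200+4=204
R1=10-1=9
After step 8: R3 = 204.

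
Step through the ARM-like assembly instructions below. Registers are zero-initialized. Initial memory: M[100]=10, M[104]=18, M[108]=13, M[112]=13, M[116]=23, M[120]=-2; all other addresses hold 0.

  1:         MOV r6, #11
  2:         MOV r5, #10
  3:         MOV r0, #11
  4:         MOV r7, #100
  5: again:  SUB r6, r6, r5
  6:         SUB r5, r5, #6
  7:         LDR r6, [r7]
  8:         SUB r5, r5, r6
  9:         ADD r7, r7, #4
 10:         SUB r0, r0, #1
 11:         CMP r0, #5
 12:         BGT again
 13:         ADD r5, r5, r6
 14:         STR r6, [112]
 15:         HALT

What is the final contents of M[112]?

-2

MOV r6, #11 → r6=11
MOV r5, #10 → r5=10
MOV r0, #11 → r0=11
MOV r7, #100 → r7=100
SUB r6, r6, r5 → r6=11-10=1
SUB r5, r5, #6 → r5=10-6=4
LDR r6, [r7] → r6=M[100]=10
SUB r5, r5, r6 → r5=4-10=-6
ADD r7, r7, #4 → r7=100+4=104
SUB r0, r0, #1 → r0=11-1=10
CMP r0, #5  (cmp 10,5)
BGT again: taken
SUB r6, r6, r5 → r6=10-(-6)=16
SUB r5, r5, #6 → r5=(-6)-6=-12
LDR r6, [r7] → r6=M[104]=18
SUB r5, r5, r6 → r5=(-12)-18=-30
ADD r7, r7, #4 → r7=104+4=108
SUB r0, r0, #1 → r0=10-1=9
CMP r0, #5  (cmp 9,5)
BGT again: taken
SUB r6, r6, r5 → r6=18-(-30)=48
SUB r5, r5, #6 → r5=(-30)-6=-36
LDR r6, [r7] → r6=M[108]=13
SUB r5, r5, r6 → r5=(-36)-13=-49
ADD r7, r7, #4 → r7=108+4=112
SUB r0, r0, #1 → r0=9-1=8
CMP r0, #5  (cmp 8,5)
BGT again: taken
SUB r6, r6, r5 → r6=13-(-49)=62
SUB r5, r5, #6 → r5=(-49)-6=-55
LDR r6, [r7] → r6=M[112]=13
SUB r5, r5, r6 → r5=(-55)-13=-68
ADD r7, r7, #4 → r7=112+4=116
SUB r0, r0, #1 → r0=8-1=7
CMP r0, #5  (cmp 7,5)
BGT again: taken
SUB r6, r6, r5 → r6=13-(-68)=81
SUB r5, r5, #6 → r5=(-68)-6=-74
LDR r6, [r7] → r6=M[116]=23
SUB r5, r5, r6 → r5=(-74)-23=-97
ADD r7, r7, #4 → r7=116+4=120
SUB r0, r0, #1 → r0=7-1=6
CMP r0, #5  (cmp 6,5)
BGT again: taken
SUB r6, r6, r5 → r6=23-(-97)=120
SUB r5, r5, #6 → r5=(-97)-6=-103
LDR r6, [r7] → r6=M[120]=-2
SUB r5, r5, r6 → r5=(-103)-(-2)=-101
ADD r7, r7, #4 → r7=120+4=124
SUB r0, r0, #1 → r0=6-1=5
CMP r0, #5  (cmp 5,5)
BGT again: not taken
ADD r5, r5, r6 → r5=(-101)+(-2)=-103
STR r6, [112] → M[112]=-2
halt.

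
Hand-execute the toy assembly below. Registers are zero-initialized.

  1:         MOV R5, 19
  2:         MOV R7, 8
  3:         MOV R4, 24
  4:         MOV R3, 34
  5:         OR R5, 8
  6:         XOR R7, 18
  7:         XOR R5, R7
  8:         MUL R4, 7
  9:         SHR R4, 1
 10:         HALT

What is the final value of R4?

84

MOV R5, 19 → R5=19
MOV R7, 8 → R7=8
MOV R4, 24 → R4=24
MOV R3, 34 → R3=34
OR R5, 8 → R5=19|8=27
XOR R7, 18 → R7=8^18=26
XOR R5, R7 → R5=27^26=1
MUL R4, 7 → R4=24*7=168
SHR R4, 1 → R4=168>>1=84
halt.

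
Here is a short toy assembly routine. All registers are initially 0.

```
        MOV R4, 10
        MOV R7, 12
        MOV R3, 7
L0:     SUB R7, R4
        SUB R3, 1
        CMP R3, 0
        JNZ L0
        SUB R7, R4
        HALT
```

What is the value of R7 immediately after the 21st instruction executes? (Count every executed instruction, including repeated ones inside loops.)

after MOV R4, 10: R4=10
after MOV R7, 12: R7=12
after MOV R3, 7: R3=7
after SUB R7, R4: R7=12-10=2
after SUB R3, 1: R3=7-1=6
CMP R3, 0  (cmp 6,0)
JNZ L0: taken
after SUB R7, R4: R7=2-10=-8
after SUB R3, 1: R3=6-1=5
CMP R3, 0  (cmp 5,0)
JNZ L0: taken
after SUB R7, R4: R7=(-8)-10=-18
after SUB R3, 1: R3=5-1=4
CMP R3, 0  (cmp 4,0)
JNZ L0: taken
after SUB R7, R4: R7=(-18)-10=-28
after SUB R3, 1: R3=4-1=3
CMP R3, 0  (cmp 3,0)
JNZ L0: taken
after SUB R7, R4: R7=(-28)-10=-38
after SUB R3, 1: R3=3-1=2
After step 21: R7 = -38.

-38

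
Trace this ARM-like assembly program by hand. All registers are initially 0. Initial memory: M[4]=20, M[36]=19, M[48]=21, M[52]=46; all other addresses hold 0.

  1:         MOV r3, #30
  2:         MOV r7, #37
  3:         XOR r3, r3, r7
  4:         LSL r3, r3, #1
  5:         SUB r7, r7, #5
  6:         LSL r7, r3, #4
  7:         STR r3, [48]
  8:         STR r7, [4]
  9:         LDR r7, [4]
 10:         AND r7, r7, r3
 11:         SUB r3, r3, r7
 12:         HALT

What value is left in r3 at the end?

after MOV r3, #30: r3=30
after MOV r7, #37: r7=37
after XOR r3, r3, r7: r3=30^37=59
after LSL r3, r3, #1: r3=59<<1=118
after SUB r7, r7, #5: r7=37-5=32
after LSL r7, r3, #4: r7=118<<4=1888
STR r3, [48] → M[48]=118
STR r7, [4] → M[4]=1888
after LDR r7, [4]: r7=M[4]=1888
after AND r7, r7, r3: r7=1888&118=96
after SUB r3, r3, r7: r3=118-96=22
halt.

22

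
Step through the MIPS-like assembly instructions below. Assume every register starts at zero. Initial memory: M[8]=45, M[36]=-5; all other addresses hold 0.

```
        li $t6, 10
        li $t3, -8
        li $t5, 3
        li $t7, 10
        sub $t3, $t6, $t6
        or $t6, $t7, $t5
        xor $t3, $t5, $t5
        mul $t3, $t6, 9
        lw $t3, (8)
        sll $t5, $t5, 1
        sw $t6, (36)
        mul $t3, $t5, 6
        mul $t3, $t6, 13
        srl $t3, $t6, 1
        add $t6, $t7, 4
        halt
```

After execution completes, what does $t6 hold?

after li $t6, 10: $t6=10
after li $t3, -8: $t3=-8
after li $t5, 3: $t5=3
after li $t7, 10: $t7=10
after sub $t3, $t6, $t6: $t3=10-10=0
after or $t6, $t7, $t5: $t6=10|3=11
after xor $t3, $t5, $t5: $t3=3^3=0
after mul $t3, $t6, 9: $t3=11*9=99
after lw $t3, (8): $t3=M[8]=45
after sll $t5, $t5, 1: $t5=3<<1=6
sw $t6, (36) → M[36]=11
after mul $t3, $t5, 6: $t3=6*6=36
after mul $t3, $t6, 13: $t3=11*13=143
after srl $t3, $t6, 1: $t3=11>>1=5
after add $t6, $t7, 4: $t6=10+4=14
halt.

14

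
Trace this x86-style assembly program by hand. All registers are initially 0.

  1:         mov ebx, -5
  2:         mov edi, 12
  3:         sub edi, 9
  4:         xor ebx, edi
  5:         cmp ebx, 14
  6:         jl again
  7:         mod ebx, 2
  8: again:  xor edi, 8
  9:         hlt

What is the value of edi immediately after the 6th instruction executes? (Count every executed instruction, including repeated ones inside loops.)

3

ebx=-5
edi=12
edi=12-9=3
ebx=(-5)^3=-8
cmp ebx, 14  (cmp -8,14)
jl again: taken
After step 6: edi = 3.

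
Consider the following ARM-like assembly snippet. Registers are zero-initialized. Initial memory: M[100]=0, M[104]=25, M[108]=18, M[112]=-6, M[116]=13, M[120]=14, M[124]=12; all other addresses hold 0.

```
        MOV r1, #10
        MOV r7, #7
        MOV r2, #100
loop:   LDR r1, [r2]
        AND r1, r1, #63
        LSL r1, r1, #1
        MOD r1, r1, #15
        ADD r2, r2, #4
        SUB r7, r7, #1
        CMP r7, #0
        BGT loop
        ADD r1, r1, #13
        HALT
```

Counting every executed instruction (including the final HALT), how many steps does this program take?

61

MOV r1, #10 → r1=10
MOV r7, #7 → r7=7
MOV r2, #100 → r2=100
LDR r1, [r2] → r1=M[100]=0
AND r1, r1, #63 → r1=0&63=0
LSL r1, r1, #1 → r1=0<<1=0
MOD r1, r1, #15 → r1=0%15=0
ADD r2, r2, #4 → r2=100+4=104
SUB r7, r7, #1 → r7=7-1=6
CMP r7, #0  (cmp 6,0)
BGT loop: taken
LDR r1, [r2] → r1=M[104]=25
AND r1, r1, #63 → r1=25&63=25
LSL r1, r1, #1 → r1=25<<1=50
MOD r1, r1, #15 → r1=50%15=5
ADD r2, r2, #4 → r2=104+4=108
SUB r7, r7, #1 → r7=6-1=5
CMP r7, #0  (cmp 5,0)
BGT loop: taken
LDR r1, [r2] → r1=M[108]=18
AND r1, r1, #63 → r1=18&63=18
LSL r1, r1, #1 → r1=18<<1=36
MOD r1, r1, #15 → r1=36%15=6
ADD r2, r2, #4 → r2=108+4=112
SUB r7, r7, #1 → r7=5-1=4
CMP r7, #0  (cmp 4,0)
BGT loop: taken
LDR r1, [r2] → r1=M[112]=-6
AND r1, r1, #63 → r1=(-6)&63=58
LSL r1, r1, #1 → r1=58<<1=116
MOD r1, r1, #15 → r1=116%15=11
ADD r2, r2, #4 → r2=112+4=116
SUB r7, r7, #1 → r7=4-1=3
CMP r7, #0  (cmp 3,0)
BGT loop: taken
LDR r1, [r2] → r1=M[116]=13
AND r1, r1, #63 → r1=13&63=13
LSL r1, r1, #1 → r1=13<<1=26
MOD r1, r1, #15 → r1=26%15=11
ADD r2, r2, #4 → r2=116+4=120
SUB r7, r7, #1 → r7=3-1=2
CMP r7, #0  (cmp 2,0)
BGT loop: taken
LDR r1, [r2] → r1=M[120]=14
AND r1, r1, #63 → r1=14&63=14
LSL r1, r1, #1 → r1=14<<1=28
MOD r1, r1, #15 → r1=28%15=13
ADD r2, r2, #4 → r2=120+4=124
SUB r7, r7, #1 → r7=2-1=1
CMP r7, #0  (cmp 1,0)
BGT loop: taken
LDR r1, [r2] → r1=M[124]=12
AND r1, r1, #63 → r1=12&63=12
LSL r1, r1, #1 → r1=12<<1=24
MOD r1, r1, #15 → r1=24%15=9
ADD r2, r2, #4 → r2=124+4=128
SUB r7, r7, #1 → r7=1-1=0
CMP r7, #0  (cmp 0,0)
BGT loop: not taken
ADD r1, r1, #13 → r1=9+13=22
halt.
Total executed instructions: 61.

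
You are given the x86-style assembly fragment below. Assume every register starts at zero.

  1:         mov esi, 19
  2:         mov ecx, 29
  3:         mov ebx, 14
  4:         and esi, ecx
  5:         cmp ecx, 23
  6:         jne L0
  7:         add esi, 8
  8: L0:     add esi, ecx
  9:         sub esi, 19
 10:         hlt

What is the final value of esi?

27

mov esi, 19 → esi=19
mov ecx, 29 → ecx=29
mov ebx, 14 → ebx=14
and esi, ecx → esi=19&29=17
cmp ecx, 23  (cmp 29,23)
jne L0: taken
add esi, ecx → esi=17+29=46
sub esi, 19 → esi=46-19=27
halt.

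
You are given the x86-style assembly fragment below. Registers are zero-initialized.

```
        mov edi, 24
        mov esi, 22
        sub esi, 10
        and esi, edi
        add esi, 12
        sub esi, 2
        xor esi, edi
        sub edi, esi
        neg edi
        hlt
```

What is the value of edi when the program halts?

-14

after mov edi, 24: edi=24
after mov esi, 22: esi=22
after sub esi, 10: esi=22-10=12
after and esi, edi: esi=12&24=8
after add esi, 12: esi=8+12=20
after sub esi, 2: esi=20-2=18
after xor esi, edi: esi=18^24=10
after sub edi, esi: edi=24-10=14
after neg edi: edi=-(14)=-14
halt.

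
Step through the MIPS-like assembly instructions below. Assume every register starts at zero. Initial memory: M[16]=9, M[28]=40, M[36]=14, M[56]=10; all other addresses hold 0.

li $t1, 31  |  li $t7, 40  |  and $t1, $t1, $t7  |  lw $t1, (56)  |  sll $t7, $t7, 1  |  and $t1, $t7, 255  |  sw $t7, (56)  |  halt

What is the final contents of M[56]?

80

$t1=31
$t7=40
$t1=31&40=8
$t1=M[56]=10
$t7=40<<1=80
$t1=80&255=80
sw $t7, (56) → M[56]=80
halt.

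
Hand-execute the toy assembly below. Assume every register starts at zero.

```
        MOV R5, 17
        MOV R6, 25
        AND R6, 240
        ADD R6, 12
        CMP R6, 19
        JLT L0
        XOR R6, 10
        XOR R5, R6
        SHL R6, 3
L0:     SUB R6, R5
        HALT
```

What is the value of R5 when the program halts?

R5=17
R6=25
R6=25&240=16
R6=16+12=28
CMP R6, 19  (cmp 28,19)
JLT L0: not taken
R6=28^10=22
R5=17^22=7
R6=22<<3=176
R6=176-7=169
halt.

7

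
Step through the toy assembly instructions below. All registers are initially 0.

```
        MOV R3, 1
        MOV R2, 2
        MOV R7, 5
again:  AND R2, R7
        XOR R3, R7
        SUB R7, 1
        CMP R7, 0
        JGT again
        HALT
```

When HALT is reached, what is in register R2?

0

after MOV R3, 1: R3=1
after MOV R2, 2: R2=2
after MOV R7, 5: R7=5
after AND R2, R7: R2=2&5=0
after XOR R3, R7: R3=1^5=4
after SUB R7, 1: R7=5-1=4
CMP R7, 0  (cmp 4,0)
JGT again: taken
after AND R2, R7: R2=0&4=0
after XOR R3, R7: R3=4^4=0
after SUB R7, 1: R7=4-1=3
CMP R7, 0  (cmp 3,0)
JGT again: taken
after AND R2, R7: R2=0&3=0
after XOR R3, R7: R3=0^3=3
after SUB R7, 1: R7=3-1=2
CMP R7, 0  (cmp 2,0)
JGT again: taken
after AND R2, R7: R2=0&2=0
after XOR R3, R7: R3=3^2=1
after SUB R7, 1: R7=2-1=1
CMP R7, 0  (cmp 1,0)
JGT again: taken
after AND R2, R7: R2=0&1=0
after XOR R3, R7: R3=1^1=0
after SUB R7, 1: R7=1-1=0
CMP R7, 0  (cmp 0,0)
JGT again: not taken
halt.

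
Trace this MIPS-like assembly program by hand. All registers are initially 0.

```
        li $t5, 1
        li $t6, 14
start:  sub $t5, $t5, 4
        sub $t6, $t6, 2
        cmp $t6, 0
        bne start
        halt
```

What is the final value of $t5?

-27

after li $t5, 1: $t5=1
after li $t6, 14: $t6=14
after sub $t5, $t5, 4: $t5=1-4=-3
after sub $t6, $t6, 2: $t6=14-2=12
cmp $t6, 0  (cmp 12,0)
bne start: taken
after sub $t5, $t5, 4: $t5=(-3)-4=-7
after sub $t6, $t6, 2: $t6=12-2=10
cmp $t6, 0  (cmp 10,0)
bne start: taken
after sub $t5, $t5, 4: $t5=(-7)-4=-11
after sub $t6, $t6, 2: $t6=10-2=8
cmp $t6, 0  (cmp 8,0)
bne start: taken
after sub $t5, $t5, 4: $t5=(-11)-4=-15
after sub $t6, $t6, 2: $t6=8-2=6
cmp $t6, 0  (cmp 6,0)
bne start: taken
after sub $t5, $t5, 4: $t5=(-15)-4=-19
after sub $t6, $t6, 2: $t6=6-2=4
cmp $t6, 0  (cmp 4,0)
bne start: taken
after sub $t5, $t5, 4: $t5=(-19)-4=-23
after sub $t6, $t6, 2: $t6=4-2=2
cmp $t6, 0  (cmp 2,0)
bne start: taken
after sub $t5, $t5, 4: $t5=(-23)-4=-27
after sub $t6, $t6, 2: $t6=2-2=0
cmp $t6, 0  (cmp 0,0)
bne start: not taken
halt.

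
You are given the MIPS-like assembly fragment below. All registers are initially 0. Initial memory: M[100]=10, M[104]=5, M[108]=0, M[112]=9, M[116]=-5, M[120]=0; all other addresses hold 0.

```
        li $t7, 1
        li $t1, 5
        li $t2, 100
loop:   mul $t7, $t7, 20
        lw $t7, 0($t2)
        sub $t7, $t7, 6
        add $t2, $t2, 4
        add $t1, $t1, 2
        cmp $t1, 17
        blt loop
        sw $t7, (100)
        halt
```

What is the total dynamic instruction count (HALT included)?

li $t7, 1 → $t7=1
li $t1, 5 → $t1=5
li $t2, 100 → $t2=100
mul $t7, $t7, 20 → $t7=1*20=20
lw $t7, 0($t2) → $t7=M[100]=10
sub $t7, $t7, 6 → $t7=10-6=4
add $t2, $t2, 4 → $t2=100+4=104
add $t1, $t1, 2 → $t1=5+2=7
cmp $t1, 17  (cmp 7,17)
blt loop: taken
mul $t7, $t7, 20 → $t7=4*20=80
lw $t7, 0($t2) → $t7=M[104]=5
sub $t7, $t7, 6 → $t7=5-6=-1
add $t2, $t2, 4 → $t2=104+4=108
add $t1, $t1, 2 → $t1=7+2=9
cmp $t1, 17  (cmp 9,17)
blt loop: taken
mul $t7, $t7, 20 → $t7=(-1)*20=-20
lw $t7, 0($t2) → $t7=M[108]=0
sub $t7, $t7, 6 → $t7=0-6=-6
add $t2, $t2, 4 → $t2=108+4=112
add $t1, $t1, 2 → $t1=9+2=11
cmp $t1, 17  (cmp 11,17)
blt loop: taken
mul $t7, $t7, 20 → $t7=(-6)*20=-120
lw $t7, 0($t2) → $t7=M[112]=9
sub $t7, $t7, 6 → $t7=9-6=3
add $t2, $t2, 4 → $t2=112+4=116
add $t1, $t1, 2 → $t1=11+2=13
cmp $t1, 17  (cmp 13,17)
blt loop: taken
mul $t7, $t7, 20 → $t7=3*20=60
lw $t7, 0($t2) → $t7=M[116]=-5
sub $t7, $t7, 6 → $t7=(-5)-6=-11
add $t2, $t2, 4 → $t2=116+4=120
add $t1, $t1, 2 → $t1=13+2=15
cmp $t1, 17  (cmp 15,17)
blt loop: taken
mul $t7, $t7, 20 → $t7=(-11)*20=-220
lw $t7, 0($t2) → $t7=M[120]=0
sub $t7, $t7, 6 → $t7=0-6=-6
add $t2, $t2, 4 → $t2=120+4=124
add $t1, $t1, 2 → $t1=15+2=17
cmp $t1, 17  (cmp 17,17)
blt loop: not taken
sw $t7, (100) → M[100]=-6
halt.
Total executed instructions: 47.

47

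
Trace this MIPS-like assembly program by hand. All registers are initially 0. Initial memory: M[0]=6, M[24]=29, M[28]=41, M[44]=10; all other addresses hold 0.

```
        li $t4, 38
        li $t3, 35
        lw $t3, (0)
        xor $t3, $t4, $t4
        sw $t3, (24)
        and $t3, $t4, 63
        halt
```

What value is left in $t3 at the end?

38

$t4=38
$t3=35
$t3=M[0]=6
$t3=38^38=0
sw $t3, (24) → M[24]=0
$t3=38&63=38
halt.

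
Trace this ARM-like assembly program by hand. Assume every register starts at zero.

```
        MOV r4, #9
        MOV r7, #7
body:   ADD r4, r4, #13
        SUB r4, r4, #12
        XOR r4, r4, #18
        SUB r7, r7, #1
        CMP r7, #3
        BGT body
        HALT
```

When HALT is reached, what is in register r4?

after MOV r4, #9: r4=9
after MOV r7, #7: r7=7
after ADD r4, r4, #13: r4=9+13=22
after SUB r4, r4, #12: r4=22-12=10
after XOR r4, r4, #18: r4=10^18=24
after SUB r7, r7, #1: r7=7-1=6
CMP r7, #3  (cmp 6,3)
BGT body: taken
after ADD r4, r4, #13: r4=24+13=37
after SUB r4, r4, #12: r4=37-12=25
after XOR r4, r4, #18: r4=25^18=11
after SUB r7, r7, #1: r7=6-1=5
CMP r7, #3  (cmp 5,3)
BGT body: taken
after ADD r4, r4, #13: r4=11+13=24
after SUB r4, r4, #12: r4=24-12=12
after XOR r4, r4, #18: r4=12^18=30
after SUB r7, r7, #1: r7=5-1=4
CMP r7, #3  (cmp 4,3)
BGT body: taken
after ADD r4, r4, #13: r4=30+13=43
after SUB r4, r4, #12: r4=43-12=31
after XOR r4, r4, #18: r4=31^18=13
after SUB r7, r7, #1: r7=4-1=3
CMP r7, #3  (cmp 3,3)
BGT body: not taken
halt.

13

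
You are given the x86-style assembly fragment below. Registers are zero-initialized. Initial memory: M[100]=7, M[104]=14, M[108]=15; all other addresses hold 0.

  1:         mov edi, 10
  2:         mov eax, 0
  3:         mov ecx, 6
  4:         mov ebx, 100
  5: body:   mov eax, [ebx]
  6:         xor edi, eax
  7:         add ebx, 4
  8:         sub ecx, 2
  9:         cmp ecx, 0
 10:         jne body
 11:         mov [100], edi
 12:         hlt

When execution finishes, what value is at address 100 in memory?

mov edi, 10 → edi=10
mov eax, 0 → eax=0
mov ecx, 6 → ecx=6
mov ebx, 100 → ebx=100
mov eax, [ebx] → eax=M[100]=7
xor edi, eax → edi=10^7=13
add ebx, 4 → ebx=100+4=104
sub ecx, 2 → ecx=6-2=4
cmp ecx, 0  (cmp 4,0)
jne body: taken
mov eax, [ebx] → eax=M[104]=14
xor edi, eax → edi=13^14=3
add ebx, 4 → ebx=104+4=108
sub ecx, 2 → ecx=4-2=2
cmp ecx, 0  (cmp 2,0)
jne body: taken
mov eax, [ebx] → eax=M[108]=15
xor edi, eax → edi=3^15=12
add ebx, 4 → ebx=108+4=112
sub ecx, 2 → ecx=2-2=0
cmp ecx, 0  (cmp 0,0)
jne body: not taken
mov [100], edi → M[100]=12
halt.

12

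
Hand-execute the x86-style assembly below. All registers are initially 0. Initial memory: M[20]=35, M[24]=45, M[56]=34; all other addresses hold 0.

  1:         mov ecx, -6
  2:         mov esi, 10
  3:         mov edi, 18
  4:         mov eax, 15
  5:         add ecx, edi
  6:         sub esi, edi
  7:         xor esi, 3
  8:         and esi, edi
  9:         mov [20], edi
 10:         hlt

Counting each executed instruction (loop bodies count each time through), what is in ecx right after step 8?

after mov ecx, -6: ecx=-6
after mov esi, 10: esi=10
after mov edi, 18: edi=18
after mov eax, 15: eax=15
after add ecx, edi: ecx=(-6)+18=12
after sub esi, edi: esi=10-18=-8
after xor esi, 3: esi=(-8)^3=-5
after and esi, edi: esi=(-5)&18=18
After step 8: ecx = 12.

12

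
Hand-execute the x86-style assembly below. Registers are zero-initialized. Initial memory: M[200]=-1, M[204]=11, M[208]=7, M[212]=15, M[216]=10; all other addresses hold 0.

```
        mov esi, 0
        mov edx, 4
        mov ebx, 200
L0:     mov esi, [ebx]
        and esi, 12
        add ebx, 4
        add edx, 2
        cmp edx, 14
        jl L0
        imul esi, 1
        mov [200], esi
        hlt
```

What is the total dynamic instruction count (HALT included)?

36

mov esi, 0 → esi=0
mov edx, 4 → edx=4
mov ebx, 200 → ebx=200
mov esi, [ebx] → esi=M[200]=-1
and esi, 12 → esi=(-1)&12=12
add ebx, 4 → ebx=200+4=204
add edx, 2 → edx=4+2=6
cmp edx, 14  (cmp 6,14)
jl L0: taken
mov esi, [ebx] → esi=M[204]=11
and esi, 12 → esi=11&12=8
add ebx, 4 → ebx=204+4=208
add edx, 2 → edx=6+2=8
cmp edx, 14  (cmp 8,14)
jl L0: taken
mov esi, [ebx] → esi=M[208]=7
and esi, 12 → esi=7&12=4
add ebx, 4 → ebx=208+4=212
add edx, 2 → edx=8+2=10
cmp edx, 14  (cmp 10,14)
jl L0: taken
mov esi, [ebx] → esi=M[212]=15
and esi, 12 → esi=15&12=12
add ebx, 4 → ebx=212+4=216
add edx, 2 → edx=10+2=12
cmp edx, 14  (cmp 12,14)
jl L0: taken
mov esi, [ebx] → esi=M[216]=10
and esi, 12 → esi=10&12=8
add ebx, 4 → ebx=216+4=220
add edx, 2 → edx=12+2=14
cmp edx, 14  (cmp 14,14)
jl L0: not taken
imul esi, 1 → esi=8*1=8
mov [200], esi → M[200]=8
halt.
Total executed instructions: 36.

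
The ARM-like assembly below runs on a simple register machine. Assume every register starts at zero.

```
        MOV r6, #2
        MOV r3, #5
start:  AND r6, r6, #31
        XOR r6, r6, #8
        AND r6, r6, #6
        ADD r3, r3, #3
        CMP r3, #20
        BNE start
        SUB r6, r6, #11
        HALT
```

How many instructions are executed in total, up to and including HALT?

34

r6=2
r3=5
r6=2&31=2
r6=2^8=10
r6=10&6=2
r3=5+3=8
CMP r3, #20  (cmp 8,20)
BNE start: taken
r6=2&31=2
r6=2^8=10
r6=10&6=2
r3=8+3=11
CMP r3, #20  (cmp 11,20)
BNE start: taken
r6=2&31=2
r6=2^8=10
r6=10&6=2
r3=11+3=14
CMP r3, #20  (cmp 14,20)
BNE start: taken
r6=2&31=2
r6=2^8=10
r6=10&6=2
r3=14+3=17
CMP r3, #20  (cmp 17,20)
BNE start: taken
r6=2&31=2
r6=2^8=10
r6=10&6=2
r3=17+3=20
CMP r3, #20  (cmp 20,20)
BNE start: not taken
r6=2-11=-9
halt.
Total executed instructions: 34.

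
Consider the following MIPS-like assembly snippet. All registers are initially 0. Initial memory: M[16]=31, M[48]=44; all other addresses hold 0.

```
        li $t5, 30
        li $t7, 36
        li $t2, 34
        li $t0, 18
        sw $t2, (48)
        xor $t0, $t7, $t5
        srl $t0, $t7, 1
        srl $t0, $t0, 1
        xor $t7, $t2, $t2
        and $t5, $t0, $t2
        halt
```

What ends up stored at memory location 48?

li $t5, 30 → $t5=30
li $t7, 36 → $t7=36
li $t2, 34 → $t2=34
li $t0, 18 → $t0=18
sw $t2, (48) → M[48]=34
xor $t0, $t7, $t5 → $t0=36^30=58
srl $t0, $t7, 1 → $t0=36>>1=18
srl $t0, $t0, 1 → $t0=18>>1=9
xor $t7, $t2, $t2 → $t7=34^34=0
and $t5, $t0, $t2 → $t5=9&34=0
halt.

34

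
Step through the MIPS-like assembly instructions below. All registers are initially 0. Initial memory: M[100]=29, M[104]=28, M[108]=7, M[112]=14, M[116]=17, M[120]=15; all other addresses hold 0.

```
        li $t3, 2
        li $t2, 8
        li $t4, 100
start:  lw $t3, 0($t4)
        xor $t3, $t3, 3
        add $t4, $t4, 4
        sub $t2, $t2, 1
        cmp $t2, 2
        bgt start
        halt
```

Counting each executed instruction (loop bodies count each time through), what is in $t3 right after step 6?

30

after li $t3, 2: $t3=2
after li $t2, 8: $t2=8
after li $t4, 100: $t4=100
after lw $t3, 0($t4): $t3=M[100]=29
after xor $t3, $t3, 3: $t3=29^3=30
after add $t4, $t4, 4: $t4=100+4=104
After step 6: $t3 = 30.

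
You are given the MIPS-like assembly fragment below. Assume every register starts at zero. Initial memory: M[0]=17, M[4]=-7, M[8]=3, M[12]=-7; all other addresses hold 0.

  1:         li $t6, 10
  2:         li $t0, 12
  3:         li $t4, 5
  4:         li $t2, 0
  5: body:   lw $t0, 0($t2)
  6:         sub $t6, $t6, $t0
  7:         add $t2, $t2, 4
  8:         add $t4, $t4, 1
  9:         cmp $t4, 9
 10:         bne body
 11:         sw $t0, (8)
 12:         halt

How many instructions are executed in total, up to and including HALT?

li $t6, 10 → $t6=10
li $t0, 12 → $t0=12
li $t4, 5 → $t4=5
li $t2, 0 → $t2=0
lw $t0, 0($t2) → $t0=M[0]=17
sub $t6, $t6, $t0 → $t6=10-17=-7
add $t2, $t2, 4 → $t2=0+4=4
add $t4, $t4, 1 → $t4=5+1=6
cmp $t4, 9  (cmp 6,9)
bne body: taken
lw $t0, 0($t2) → $t0=M[4]=-7
sub $t6, $t6, $t0 → $t6=(-7)-(-7)=0
add $t2, $t2, 4 → $t2=4+4=8
add $t4, $t4, 1 → $t4=6+1=7
cmp $t4, 9  (cmp 7,9)
bne body: taken
lw $t0, 0($t2) → $t0=M[8]=3
sub $t6, $t6, $t0 → $t6=0-3=-3
add $t2, $t2, 4 → $t2=8+4=12
add $t4, $t4, 1 → $t4=7+1=8
cmp $t4, 9  (cmp 8,9)
bne body: taken
lw $t0, 0($t2) → $t0=M[12]=-7
sub $t6, $t6, $t0 → $t6=(-3)-(-7)=4
add $t2, $t2, 4 → $t2=12+4=16
add $t4, $t4, 1 → $t4=8+1=9
cmp $t4, 9  (cmp 9,9)
bne body: not taken
sw $t0, (8) → M[8]=-7
halt.
Total executed instructions: 30.

30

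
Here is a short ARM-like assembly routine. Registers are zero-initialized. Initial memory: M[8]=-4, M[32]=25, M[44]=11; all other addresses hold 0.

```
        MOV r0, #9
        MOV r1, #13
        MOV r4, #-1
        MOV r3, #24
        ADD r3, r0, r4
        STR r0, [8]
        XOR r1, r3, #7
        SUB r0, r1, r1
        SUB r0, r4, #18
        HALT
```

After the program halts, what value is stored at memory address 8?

MOV r0, #9 → r0=9
MOV r1, #13 → r1=13
MOV r4, #-1 → r4=-1
MOV r3, #24 → r3=24
ADD r3, r0, r4 → r3=9+(-1)=8
STR r0, [8] → M[8]=9
XOR r1, r3, #7 → r1=8^7=15
SUB r0, r1, r1 → r0=15-15=0
SUB r0, r4, #18 → r0=(-1)-18=-19
halt.

9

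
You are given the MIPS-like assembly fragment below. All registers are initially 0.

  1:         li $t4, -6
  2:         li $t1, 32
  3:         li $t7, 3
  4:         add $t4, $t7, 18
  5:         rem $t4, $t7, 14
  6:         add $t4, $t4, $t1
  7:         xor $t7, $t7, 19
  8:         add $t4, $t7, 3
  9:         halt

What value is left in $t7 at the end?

$t4=-6
$t1=32
$t7=3
$t4=3+18=21
$t4=3%14=3
$t4=3+32=35
$t7=3^19=16
$t4=16+3=19
halt.

16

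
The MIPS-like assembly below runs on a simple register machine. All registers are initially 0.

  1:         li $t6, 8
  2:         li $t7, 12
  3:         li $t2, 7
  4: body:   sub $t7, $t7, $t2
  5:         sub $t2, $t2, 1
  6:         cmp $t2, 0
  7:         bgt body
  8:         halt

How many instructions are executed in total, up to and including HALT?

32

$t6=8
$t7=12
$t2=7
$t7=12-7=5
$t2=7-1=6
cmp $t2, 0  (cmp 6,0)
bgt body: taken
$t7=5-6=-1
$t2=6-1=5
cmp $t2, 0  (cmp 5,0)
bgt body: taken
$t7=(-1)-5=-6
$t2=5-1=4
cmp $t2, 0  (cmp 4,0)
bgt body: taken
$t7=(-6)-4=-10
$t2=4-1=3
cmp $t2, 0  (cmp 3,0)
bgt body: taken
$t7=(-10)-3=-13
$t2=3-1=2
cmp $t2, 0  (cmp 2,0)
bgt body: taken
$t7=(-13)-2=-15
$t2=2-1=1
cmp $t2, 0  (cmp 1,0)
bgt body: taken
$t7=(-15)-1=-16
$t2=1-1=0
cmp $t2, 0  (cmp 0,0)
bgt body: not taken
halt.
Total executed instructions: 32.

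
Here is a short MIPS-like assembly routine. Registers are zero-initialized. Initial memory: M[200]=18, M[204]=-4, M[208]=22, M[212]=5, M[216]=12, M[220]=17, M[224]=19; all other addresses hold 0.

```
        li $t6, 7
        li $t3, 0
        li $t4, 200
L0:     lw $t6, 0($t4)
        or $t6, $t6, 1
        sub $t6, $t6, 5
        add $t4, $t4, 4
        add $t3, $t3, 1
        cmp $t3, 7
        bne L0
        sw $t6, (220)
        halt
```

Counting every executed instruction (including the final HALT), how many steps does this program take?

$t6=7
$t3=0
$t4=200
$t6=M[200]=18
$t6=18|1=19
$t6=19-5=14
$t4=200+4=204
$t3=0+1=1
cmp $t3, 7  (cmp 1,7)
bne L0: taken
$t6=M[204]=-4
$t6=(-4)|1=-3
$t6=(-3)-5=-8
$t4=204+4=208
$t3=1+1=2
cmp $t3, 7  (cmp 2,7)
bne L0: taken
$t6=M[208]=22
$t6=22|1=23
$t6=23-5=18
$t4=208+4=212
$t3=2+1=3
cmp $t3, 7  (cmp 3,7)
bne L0: taken
$t6=M[212]=5
$t6=5|1=5
$t6=5-5=0
$t4=212+4=216
$t3=3+1=4
cmp $t3, 7  (cmp 4,7)
bne L0: taken
$t6=M[216]=12
$t6=12|1=13
$t6=13-5=8
$t4=216+4=220
$t3=4+1=5
cmp $t3, 7  (cmp 5,7)
bne L0: taken
$t6=M[220]=17
$t6=17|1=17
$t6=17-5=12
$t4=220+4=224
$t3=5+1=6
cmp $t3, 7  (cmp 6,7)
bne L0: taken
$t6=M[224]=19
$t6=19|1=19
$t6=19-5=14
$t4=224+4=228
$t3=6+1=7
cmp $t3, 7  (cmp 7,7)
bne L0: not taken
sw $t6, (220) → M[220]=14
halt.
Total executed instructions: 54.

54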